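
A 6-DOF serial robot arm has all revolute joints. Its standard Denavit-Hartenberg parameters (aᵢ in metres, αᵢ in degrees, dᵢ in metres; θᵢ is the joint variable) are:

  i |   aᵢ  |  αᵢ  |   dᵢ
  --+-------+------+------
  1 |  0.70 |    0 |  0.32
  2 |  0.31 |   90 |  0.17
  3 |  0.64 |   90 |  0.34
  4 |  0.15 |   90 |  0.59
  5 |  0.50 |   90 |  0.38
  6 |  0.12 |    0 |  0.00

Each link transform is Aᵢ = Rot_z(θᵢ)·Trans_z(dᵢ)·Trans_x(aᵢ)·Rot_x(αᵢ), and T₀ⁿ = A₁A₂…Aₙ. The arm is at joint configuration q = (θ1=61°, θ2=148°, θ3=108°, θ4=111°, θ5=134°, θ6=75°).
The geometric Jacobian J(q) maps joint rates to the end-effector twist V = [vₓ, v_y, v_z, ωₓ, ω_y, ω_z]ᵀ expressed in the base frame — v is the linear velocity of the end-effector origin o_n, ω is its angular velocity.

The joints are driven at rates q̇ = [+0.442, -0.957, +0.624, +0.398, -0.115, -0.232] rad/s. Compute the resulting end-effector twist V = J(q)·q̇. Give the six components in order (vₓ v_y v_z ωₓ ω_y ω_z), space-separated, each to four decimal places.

0.2632 1.2282 0.3632 -0.4169 0.2571 -0.4870

o_n = [-0.5729, 0.4648, 1.9140]
J₁: ẑ×o_n = [-0.4648, -0.5729, 0.0000], ω = ẑ
J2: z=[0.0000, 0.0000, 1.0000] o=[0.3394, 0.6122, 0.3200] → [0.1474, -0.9123, 0.0000, 0.0000, 0.0000, 1.0000]
J3: z=[-0.4848, 0.8746, 0.0000] o=[0.0682, 0.4619, 0.4900] → [1.2454, 0.6904, 0.5594, -0.4848, 0.8746, 0.0000]
J4: z=[-0.8318, -0.4611, 0.3090] o=[0.0764, 0.8552, 1.0987] → [-0.2553, 0.4775, 0.0253, -0.8318, -0.4611, 0.3090]
J5: z=[0.0786, 0.4533, 0.8879] o=[-0.4968, 0.6976, 1.2299] → [0.5168, -0.1213, 0.0162, 0.0786, 0.4533, 0.8879]
J6: z=[-0.9731, 0.2284, -0.0305] o=[-0.5753, 0.4390, 1.7968] → [0.0276, 0.1139, -0.0256, -0.9731, 0.2284, -0.0305]
V = J·q̇ = [0.2632, 1.2282, 0.3632, -0.4169, 0.2571, -0.4870]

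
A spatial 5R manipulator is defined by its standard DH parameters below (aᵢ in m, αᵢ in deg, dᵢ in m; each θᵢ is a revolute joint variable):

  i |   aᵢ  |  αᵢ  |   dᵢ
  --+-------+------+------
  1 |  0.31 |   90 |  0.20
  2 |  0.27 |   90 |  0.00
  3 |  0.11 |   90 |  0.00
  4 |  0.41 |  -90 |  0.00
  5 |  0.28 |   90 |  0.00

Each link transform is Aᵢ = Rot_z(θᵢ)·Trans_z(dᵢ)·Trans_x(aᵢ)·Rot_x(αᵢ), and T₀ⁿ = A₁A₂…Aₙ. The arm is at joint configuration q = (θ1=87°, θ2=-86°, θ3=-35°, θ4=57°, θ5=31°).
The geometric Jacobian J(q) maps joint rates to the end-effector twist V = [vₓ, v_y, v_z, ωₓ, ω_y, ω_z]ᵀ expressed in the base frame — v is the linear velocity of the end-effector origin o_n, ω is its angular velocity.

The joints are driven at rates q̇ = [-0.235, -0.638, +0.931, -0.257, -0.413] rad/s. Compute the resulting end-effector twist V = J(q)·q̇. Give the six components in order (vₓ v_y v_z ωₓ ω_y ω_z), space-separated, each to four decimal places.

o_n = [-0.1574, -0.1747, -0.5691]
J₁: ẑ×o_n = [0.1747, -0.1574, 0.0000], ω = ẑ
J2: z=[0.9986, -0.0523, 0.0000] o=[0.0162, 0.3096, 0.2000] → [0.0402, 0.7680, -0.4927, 0.9986, -0.0523, 0.0000]
J3: z=[-0.0522, -0.9962, -0.0698] o=[0.0172, 0.3284, -0.0693] → [0.4627, -0.0139, -0.1477, -0.0522, -0.9962, -0.0698]
J4: z=[-0.8201, 0.0029, 0.5722] o=[-0.0455, 0.3380, -0.1592] → [0.2921, -0.4001, 0.4208, -0.8201, 0.0029, 0.5722]
J5: z=[0.4494, -0.6156, 0.6473] o=[-0.1907, 0.0149, -0.3657] → [0.2479, 0.1129, -0.0647, 0.4494, -0.6156, 0.6473]
V = J·q̇ = [0.1866, -0.4098, 0.0955, -0.6606, -0.6406, -0.7143]

0.1866 -0.4098 0.0955 -0.6606 -0.6406 -0.7143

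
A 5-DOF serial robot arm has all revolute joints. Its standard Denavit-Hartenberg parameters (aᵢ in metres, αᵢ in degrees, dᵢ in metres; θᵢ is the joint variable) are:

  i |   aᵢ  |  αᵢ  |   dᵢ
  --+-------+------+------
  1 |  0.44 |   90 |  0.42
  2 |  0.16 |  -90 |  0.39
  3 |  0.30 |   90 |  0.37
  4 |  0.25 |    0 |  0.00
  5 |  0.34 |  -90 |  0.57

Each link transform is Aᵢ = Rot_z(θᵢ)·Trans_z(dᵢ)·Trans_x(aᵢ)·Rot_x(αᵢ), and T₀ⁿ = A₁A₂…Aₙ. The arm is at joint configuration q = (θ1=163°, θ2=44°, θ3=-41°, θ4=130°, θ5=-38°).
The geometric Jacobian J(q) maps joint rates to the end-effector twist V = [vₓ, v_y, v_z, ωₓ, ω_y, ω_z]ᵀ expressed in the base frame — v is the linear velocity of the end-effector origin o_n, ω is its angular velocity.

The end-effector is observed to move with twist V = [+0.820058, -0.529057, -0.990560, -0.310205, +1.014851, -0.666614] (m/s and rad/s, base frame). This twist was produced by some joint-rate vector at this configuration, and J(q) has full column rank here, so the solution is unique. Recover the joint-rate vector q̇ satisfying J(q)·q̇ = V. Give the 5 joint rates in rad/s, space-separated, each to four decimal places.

-0.1400 0.9500 -0.7910 0.2330 -0.3260

o_n = [0.5232, 0.7851, 0.9865]
J₁: ẑ×o_n = [-0.7851, 0.5232, 0.0000], ω = ẑ
J2: z=[0.2924, 0.9563, 0.0000] o=[-0.4208, 0.1286, 0.4200] → [0.5418, -0.1656, -0.7108, 0.2924, 0.9563, 0.0000]
J3: z=[0.6643, -0.2031, 0.7193] o=[-0.4168, 0.5353, 0.5311] → [-0.2722, 0.3737, 0.3569, 0.6643, -0.2031, 0.7193]
J4: z=[0.6720, 0.5838, -0.4557] o=[-0.2692, 0.6959, 0.9546] → [0.0593, -0.3826, -0.4027, 0.6720, 0.5838, -0.4557]
J5: z=[0.6720, 0.5838, -0.4557] o=[-0.0894, 0.5307, 1.0081] → [0.1034, -0.2647, -0.1867, 0.6720, 0.5838, -0.4557]
q̇ = J⁺·V = [-0.1400, 0.9500, -0.7910, 0.2330, -0.3260]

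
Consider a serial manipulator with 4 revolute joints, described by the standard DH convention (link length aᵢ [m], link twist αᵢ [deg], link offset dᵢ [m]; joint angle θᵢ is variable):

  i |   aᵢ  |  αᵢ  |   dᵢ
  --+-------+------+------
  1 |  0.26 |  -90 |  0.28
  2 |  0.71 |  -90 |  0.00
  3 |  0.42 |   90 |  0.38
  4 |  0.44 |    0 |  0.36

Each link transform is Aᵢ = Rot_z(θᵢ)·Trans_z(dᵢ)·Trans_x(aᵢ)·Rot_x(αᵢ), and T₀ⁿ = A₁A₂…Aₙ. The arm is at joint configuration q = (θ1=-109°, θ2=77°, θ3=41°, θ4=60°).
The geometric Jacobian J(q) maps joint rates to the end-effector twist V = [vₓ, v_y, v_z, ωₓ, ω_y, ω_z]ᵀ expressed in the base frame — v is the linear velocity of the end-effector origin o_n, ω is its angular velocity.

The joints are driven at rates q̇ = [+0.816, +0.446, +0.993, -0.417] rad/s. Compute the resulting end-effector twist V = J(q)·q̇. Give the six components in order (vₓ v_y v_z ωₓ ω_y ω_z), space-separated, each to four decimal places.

o_n = [-0.0880, 0.1996, -1.2838]
J₁: ẑ×o_n = [-0.1996, -0.0880, 0.0000], ω = ẑ
J2: z=[0.9455, -0.3256, 0.0000] o=[-0.0846, -0.2458, 0.2800] → [0.5091, 1.4786, 0.4200, 0.9455, -0.3256, 0.0000]
J3: z=[0.3172, 0.9213, -0.2250] o=[-0.1366, -0.3968, -0.4118] → [-0.6692, 0.2657, 0.1444, 0.3172, 0.9213, -0.2250]
J4: z=[0.6655, -0.3853, -0.6392] o=[-0.2998, -0.0245, -0.8061] → [0.3272, 0.1825, 0.2307, 0.6655, -0.3853, -0.6392]
V = J·q̇ = [-0.7367, 0.7753, 0.2345, 0.4592, 0.9303, 0.8592]

-0.7367 0.7753 0.2345 0.4592 0.9303 0.8592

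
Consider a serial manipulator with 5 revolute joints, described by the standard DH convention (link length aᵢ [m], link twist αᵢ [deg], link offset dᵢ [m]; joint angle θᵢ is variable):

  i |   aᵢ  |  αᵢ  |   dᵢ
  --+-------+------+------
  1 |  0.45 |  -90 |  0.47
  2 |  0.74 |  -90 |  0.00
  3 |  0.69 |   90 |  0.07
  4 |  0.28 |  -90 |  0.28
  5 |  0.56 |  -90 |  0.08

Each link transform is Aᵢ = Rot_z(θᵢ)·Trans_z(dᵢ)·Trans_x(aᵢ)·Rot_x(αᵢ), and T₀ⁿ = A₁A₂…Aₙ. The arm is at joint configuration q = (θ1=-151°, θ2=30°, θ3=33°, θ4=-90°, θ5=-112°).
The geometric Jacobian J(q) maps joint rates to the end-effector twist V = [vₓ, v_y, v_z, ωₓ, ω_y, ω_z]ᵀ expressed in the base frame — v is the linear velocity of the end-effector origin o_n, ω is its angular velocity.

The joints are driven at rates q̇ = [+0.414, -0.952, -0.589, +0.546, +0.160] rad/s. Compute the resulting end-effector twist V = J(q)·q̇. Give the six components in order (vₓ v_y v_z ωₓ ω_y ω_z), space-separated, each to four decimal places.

o_n = [-1.6514, -1.2023, -0.4403]
J₁: ẑ×o_n = [1.2023, -1.6514, 0.0000], ω = ẑ
J2: z=[0.4848, -0.8746, 0.0000] o=[-0.3936, -0.2182, 0.4700] → [0.7962, 0.4413, -1.5772, 0.4848, -0.8746, 0.0000]
J3: z=[0.4373, 0.2424, -0.8660] o=[-0.9541, -0.5289, 0.1000] → [-0.7142, 0.8402, -0.1255, 0.4373, 0.2424, -0.8660]
J4: z=[-0.0059, -0.9622, -0.2723] o=[-1.5440, -0.4262, -0.2500] → [-0.0282, 0.0281, -0.0987, -0.0059, -0.9622, -0.2723]
J5: z=[-0.8993, 0.1242, -0.4193] o=[-1.6681, -0.7635, -0.0837] → [-0.2283, -0.3277, 0.3925, -0.8993, 0.1242, -0.4193]
V = J·q̇ = [0.1085, -1.6358, 1.5843, -0.8662, 0.1844, 0.7083]

0.1085 -1.6358 1.5843 -0.8662 0.1844 0.7083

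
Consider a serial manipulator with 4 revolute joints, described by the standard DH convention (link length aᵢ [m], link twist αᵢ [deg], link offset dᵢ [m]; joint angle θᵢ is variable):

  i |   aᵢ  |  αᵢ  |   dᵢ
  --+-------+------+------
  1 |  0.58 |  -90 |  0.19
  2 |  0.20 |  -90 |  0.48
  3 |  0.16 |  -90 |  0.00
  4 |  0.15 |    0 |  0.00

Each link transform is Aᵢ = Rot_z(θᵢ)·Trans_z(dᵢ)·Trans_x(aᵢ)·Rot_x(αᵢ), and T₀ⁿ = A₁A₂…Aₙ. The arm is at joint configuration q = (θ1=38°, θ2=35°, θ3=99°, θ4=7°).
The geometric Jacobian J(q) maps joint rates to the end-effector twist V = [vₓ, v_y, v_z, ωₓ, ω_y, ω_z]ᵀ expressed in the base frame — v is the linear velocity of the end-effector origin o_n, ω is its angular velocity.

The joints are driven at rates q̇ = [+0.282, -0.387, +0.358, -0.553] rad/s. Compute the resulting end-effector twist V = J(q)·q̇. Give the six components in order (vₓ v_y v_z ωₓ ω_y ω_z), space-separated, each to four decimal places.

-0.2542 0.0664 0.0483 0.4823 -0.2241 -0.3245

o_n = [0.4555, 0.5779, 0.1180]
J₁: ẑ×o_n = [-0.5779, 0.4555, 0.0000], ω = ẑ
J2: z=[-0.6157, 0.7880, 0.0000] o=[0.4570, 0.3571, 0.1900] → [-0.0568, -0.0443, -0.1347, -0.6157, 0.7880, 0.0000]
J3: z=[-0.4520, -0.3531, -0.8192] o=[0.2906, 0.8362, 0.0753] → [-0.2267, -0.1158, 0.1750, -0.4520, -0.3531, -0.8192]
J4: z=[-0.7339, -0.3748, 0.5665] o=[0.3718, 0.6990, 0.0896] → [0.0580, 0.0682, 0.1203, -0.7339, -0.3748, 0.5665]
V = J·q̇ = [-0.2542, 0.0664, 0.0483, 0.4823, -0.2241, -0.3245]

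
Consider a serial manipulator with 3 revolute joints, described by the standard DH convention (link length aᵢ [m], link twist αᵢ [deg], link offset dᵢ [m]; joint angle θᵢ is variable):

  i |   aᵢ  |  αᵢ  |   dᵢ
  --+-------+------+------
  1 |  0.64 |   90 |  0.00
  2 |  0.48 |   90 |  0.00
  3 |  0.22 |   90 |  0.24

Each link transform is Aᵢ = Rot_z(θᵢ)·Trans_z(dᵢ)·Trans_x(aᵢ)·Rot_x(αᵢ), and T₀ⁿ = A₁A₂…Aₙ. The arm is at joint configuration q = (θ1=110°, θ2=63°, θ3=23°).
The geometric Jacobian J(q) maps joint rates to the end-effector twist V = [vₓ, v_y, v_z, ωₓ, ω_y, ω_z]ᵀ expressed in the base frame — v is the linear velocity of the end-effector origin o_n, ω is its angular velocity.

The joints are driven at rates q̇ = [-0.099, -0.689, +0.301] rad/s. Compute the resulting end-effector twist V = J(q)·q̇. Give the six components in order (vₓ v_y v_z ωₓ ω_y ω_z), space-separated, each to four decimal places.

o_n = [-0.3172, 1.1229, 0.4992]
J₁: ẑ×o_n = [-1.1229, -0.3172, 0.0000], ω = ẑ
J2: z=[0.9397, 0.3420, 0.0000] o=[-0.2189, 0.6014, 0.0000] → [0.1707, -0.4691, 0.5237, 0.9397, 0.3420, 0.0000]
J3: z=[-0.3047, 0.8373, -0.4540] o=[-0.2934, 0.8062, 0.4277] → [0.2036, 0.0326, -0.0766, -0.3047, 0.8373, -0.4540]
V = J·q̇ = [0.0548, 0.3644, -0.3839, -0.7392, 0.0164, -0.2357]

0.0548 0.3644 -0.3839 -0.7392 0.0164 -0.2357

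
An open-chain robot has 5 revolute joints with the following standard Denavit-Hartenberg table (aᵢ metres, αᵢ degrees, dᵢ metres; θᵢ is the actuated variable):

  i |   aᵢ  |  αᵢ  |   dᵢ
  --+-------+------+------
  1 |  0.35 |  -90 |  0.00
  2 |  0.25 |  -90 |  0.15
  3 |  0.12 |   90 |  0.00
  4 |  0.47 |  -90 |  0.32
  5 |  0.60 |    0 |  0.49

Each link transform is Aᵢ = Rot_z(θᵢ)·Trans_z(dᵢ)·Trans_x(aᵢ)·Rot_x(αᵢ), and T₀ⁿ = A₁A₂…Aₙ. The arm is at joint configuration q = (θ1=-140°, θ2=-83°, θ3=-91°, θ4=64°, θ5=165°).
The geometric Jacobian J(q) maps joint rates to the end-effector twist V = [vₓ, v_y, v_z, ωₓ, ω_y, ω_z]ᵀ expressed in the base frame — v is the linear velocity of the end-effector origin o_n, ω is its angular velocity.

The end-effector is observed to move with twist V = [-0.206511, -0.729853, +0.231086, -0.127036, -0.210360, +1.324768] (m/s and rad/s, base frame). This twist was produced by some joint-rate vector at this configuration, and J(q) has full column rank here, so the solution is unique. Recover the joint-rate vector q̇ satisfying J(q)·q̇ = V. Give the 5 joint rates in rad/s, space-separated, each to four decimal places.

o_n = [-0.5074, -0.1369, 0.0769]
J₁: ẑ×o_n = [0.1369, -0.5074, 0.0000], ω = ẑ
J2: z=[0.6428, -0.7660, 0.0000] o=[-0.2681, -0.2250, 0.0000] → [-0.0589, -0.0494, -0.1266, 0.6428, -0.7660, 0.0000]
J3: z=[-0.7603, -0.6380, -0.1219] o=[-0.1950, -0.3595, 0.2481] → [0.1364, -0.0921, -0.3685, -0.7603, -0.6380, -0.1219]
J4: z=[0.0821, 0.0917, -0.9924] o=[-0.1177, -0.4512, 0.2461] → [0.2964, 0.4006, 0.0615, 0.0821, 0.0917, -0.9924]
J5: z=[-0.9124, 0.4075, -0.0379] o=[-0.2799, -0.8489, -0.1266] → [0.1099, 0.1942, -0.5570, -0.9124, 0.4075, -0.0379]
q̇ = J⁺·V = [0.4180, -0.5390, 0.4140, -0.9390, -0.6700]

0.4180 -0.5390 0.4140 -0.9390 -0.6700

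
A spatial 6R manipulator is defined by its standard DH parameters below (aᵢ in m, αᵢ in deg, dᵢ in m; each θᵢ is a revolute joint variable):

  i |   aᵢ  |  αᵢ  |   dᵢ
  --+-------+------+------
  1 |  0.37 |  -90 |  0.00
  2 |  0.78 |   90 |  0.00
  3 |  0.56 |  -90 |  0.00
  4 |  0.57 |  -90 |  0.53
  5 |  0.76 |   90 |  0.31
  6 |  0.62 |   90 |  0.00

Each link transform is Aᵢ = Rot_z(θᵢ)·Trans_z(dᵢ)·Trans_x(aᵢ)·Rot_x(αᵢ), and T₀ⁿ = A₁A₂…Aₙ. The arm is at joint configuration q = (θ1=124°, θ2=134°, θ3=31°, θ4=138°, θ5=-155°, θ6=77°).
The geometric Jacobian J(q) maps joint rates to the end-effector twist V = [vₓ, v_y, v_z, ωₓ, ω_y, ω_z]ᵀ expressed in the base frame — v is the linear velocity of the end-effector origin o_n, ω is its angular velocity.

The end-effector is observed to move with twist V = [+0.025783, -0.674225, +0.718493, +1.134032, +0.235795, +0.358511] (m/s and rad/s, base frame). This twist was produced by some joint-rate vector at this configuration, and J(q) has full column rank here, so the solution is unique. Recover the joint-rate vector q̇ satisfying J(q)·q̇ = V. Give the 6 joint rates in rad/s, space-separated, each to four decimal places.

o_n = [-1.0843, 0.0922, -0.8903]
J₁: ẑ×o_n = [-0.0922, -1.0843, 0.0000], ω = ẑ
J2: z=[-0.8290, -0.5592, 0.0000] o=[-0.2069, 0.3067, 0.0000] → [0.4978, -0.7381, -0.3127, -0.8290, -0.5592, 0.0000]
J3: z=[-0.4022, 0.5964, -0.6947] o=[0.0961, -0.1425, -0.5611] → [-0.0333, 0.6875, 0.6096, -0.4022, 0.5964, -0.6947]
J4: z=[-0.9107, -0.1827, 0.3705] o=[0.0434, -0.5802, -0.9064] → [-0.2520, -0.4031, -0.8183, -0.9107, -0.1827, 0.3705]
J5: z=[-0.2360, 0.9662, -0.1036] o=[-0.2460, -0.5734, -0.1839] → [-0.6135, -0.0798, 0.6529, -0.2360, 0.9662, -0.1036]
J6: z=[0.6821, 0.0887, -0.7259] o=[-0.8452, -0.4578, -0.7328] → [0.3852, 0.2810, 0.3963, 0.6821, 0.0887, -0.7259]
q̇ = J⁺·V = [0.4630, 0.0680, -0.7570, -0.8520, 0.5570, 0.3540]

0.4630 0.0680 -0.7570 -0.8520 0.5570 0.3540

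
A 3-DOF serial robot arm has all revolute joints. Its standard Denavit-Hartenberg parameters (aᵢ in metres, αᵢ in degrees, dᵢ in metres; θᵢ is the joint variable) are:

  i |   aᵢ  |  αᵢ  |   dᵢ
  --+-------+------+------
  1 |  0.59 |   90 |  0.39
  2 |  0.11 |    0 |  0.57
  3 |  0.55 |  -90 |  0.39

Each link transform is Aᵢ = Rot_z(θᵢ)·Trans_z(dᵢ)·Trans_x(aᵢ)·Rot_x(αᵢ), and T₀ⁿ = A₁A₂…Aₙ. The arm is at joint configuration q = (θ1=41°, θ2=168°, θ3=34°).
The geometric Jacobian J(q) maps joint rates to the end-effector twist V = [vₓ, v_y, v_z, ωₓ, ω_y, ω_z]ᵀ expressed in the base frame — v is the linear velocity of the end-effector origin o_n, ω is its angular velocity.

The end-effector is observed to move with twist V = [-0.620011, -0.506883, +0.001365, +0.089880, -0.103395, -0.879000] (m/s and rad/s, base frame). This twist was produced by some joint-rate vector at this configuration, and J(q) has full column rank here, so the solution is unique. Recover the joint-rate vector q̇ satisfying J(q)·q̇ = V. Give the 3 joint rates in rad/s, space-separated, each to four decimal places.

-0.8790 -0.6620 0.7990

o_n = [0.6090, -0.7426, 0.2068]
J₁: ẑ×o_n = [0.7426, 0.6090, -0.0000], ω = ẑ
J2: z=[0.6561, -0.7547, 0.0000] o=[0.4453, 0.3871, 0.3900] → [0.1382, 0.1202, -0.6175, 0.6561, -0.7547, 0.0000]
J3: z=[0.6561, -0.7547, 0.0000] o=[0.7380, -0.1137, 0.4129] → [0.1555, 0.1352, -0.5100, 0.6561, -0.7547, 0.0000]
q̇ = J⁺·V = [-0.8790, -0.6620, 0.7990]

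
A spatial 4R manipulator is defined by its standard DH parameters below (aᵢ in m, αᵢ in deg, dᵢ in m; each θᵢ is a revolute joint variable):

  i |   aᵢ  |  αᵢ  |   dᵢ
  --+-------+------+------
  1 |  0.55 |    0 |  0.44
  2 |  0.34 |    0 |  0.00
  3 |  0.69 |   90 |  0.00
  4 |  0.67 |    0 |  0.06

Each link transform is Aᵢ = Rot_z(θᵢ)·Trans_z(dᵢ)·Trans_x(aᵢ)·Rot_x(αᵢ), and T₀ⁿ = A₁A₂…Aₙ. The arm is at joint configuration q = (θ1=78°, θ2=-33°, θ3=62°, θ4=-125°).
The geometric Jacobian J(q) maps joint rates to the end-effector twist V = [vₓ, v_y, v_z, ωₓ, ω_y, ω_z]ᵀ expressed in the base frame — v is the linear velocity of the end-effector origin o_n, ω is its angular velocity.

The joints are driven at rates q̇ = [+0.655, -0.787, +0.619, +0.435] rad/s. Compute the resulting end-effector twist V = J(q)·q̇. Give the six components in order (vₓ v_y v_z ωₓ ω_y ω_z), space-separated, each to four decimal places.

-0.5414 0.2559 -0.1672 0.4160 0.1272 0.4870

o_n = [0.3228, 1.0883, -0.1088]
J₁: ẑ×o_n = [-1.0883, 0.3228, 0.0000], ω = ẑ
J2: z=[0.0000, 0.0000, 1.0000] o=[0.1144, 0.5380, 0.4400] → [-0.5503, 0.2084, 0.0000, 0.0000, 0.0000, 1.0000]
J3: z=[0.0000, 0.0000, 1.0000] o=[0.3548, 0.7784, 0.4400] → [-0.3099, -0.0320, 0.0000, 0.0000, 0.0000, 1.0000]
J4: z=[0.9563, 0.2924, 0.0000] o=[0.1530, 1.4382, 0.4400] → [-0.1605, 0.5249, -0.3843, 0.9563, 0.2924, 0.0000]
V = J·q̇ = [-0.5414, 0.2559, -0.1672, 0.4160, 0.1272, 0.4870]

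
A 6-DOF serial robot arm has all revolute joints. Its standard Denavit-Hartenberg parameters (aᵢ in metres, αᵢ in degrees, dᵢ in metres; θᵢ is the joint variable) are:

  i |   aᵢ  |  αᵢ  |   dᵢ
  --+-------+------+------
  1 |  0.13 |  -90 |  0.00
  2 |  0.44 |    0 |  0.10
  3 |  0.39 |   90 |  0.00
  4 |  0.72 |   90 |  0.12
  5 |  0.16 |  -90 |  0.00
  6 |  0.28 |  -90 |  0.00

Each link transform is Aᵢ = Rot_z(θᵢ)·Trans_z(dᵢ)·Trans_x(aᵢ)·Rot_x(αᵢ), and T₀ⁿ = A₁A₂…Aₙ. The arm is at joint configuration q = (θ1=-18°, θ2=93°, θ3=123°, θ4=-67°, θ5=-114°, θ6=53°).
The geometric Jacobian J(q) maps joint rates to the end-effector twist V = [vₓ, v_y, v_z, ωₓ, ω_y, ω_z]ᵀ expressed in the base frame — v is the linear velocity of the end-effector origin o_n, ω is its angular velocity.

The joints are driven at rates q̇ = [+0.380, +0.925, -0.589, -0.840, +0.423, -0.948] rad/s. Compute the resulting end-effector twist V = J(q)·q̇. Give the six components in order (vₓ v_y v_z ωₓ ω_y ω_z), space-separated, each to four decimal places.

o_n = [-0.5412, -0.1947, 0.1912]
J₁: ẑ×o_n = [0.1947, -0.5412, 0.0000], ω = ẑ
J2: z=[0.3090, 0.9511, 0.0000] o=[0.1236, -0.0402, 0.0000] → [0.1819, -0.0591, 0.5846, 0.3090, 0.9511, 0.0000]
J3: z=[0.3090, 0.9511, 0.0000] o=[0.1326, 0.0620, -0.4394] → [0.5997, -0.1949, 0.5615, 0.3090, 0.9511, 0.0000]
J4: z=[-0.5590, 0.1816, -0.8090] o=[-0.1674, 0.1595, -0.2102] → [-0.2137, 0.5268, 0.2659, -0.5590, 0.1816, -0.8090]
J5: z=[0.5875, -0.6017, -0.5411] o=[-0.6558, -0.3786, -0.1419] → [-0.1009, -0.2577, 0.1770, 0.5875, -0.6017, -0.5411]
J6: z=[-0.3071, -0.7844, 0.5389] o=[-0.5360, -0.3546, -0.0386] → [-0.2664, 0.0678, -0.0532, -0.3071, -0.7844, 0.5389]
V = J·q̇ = [0.2783, -0.7613, 0.1119, 1.1131, 0.6561, 0.3199]

0.2783 -0.7613 0.1119 1.1131 0.6561 0.3199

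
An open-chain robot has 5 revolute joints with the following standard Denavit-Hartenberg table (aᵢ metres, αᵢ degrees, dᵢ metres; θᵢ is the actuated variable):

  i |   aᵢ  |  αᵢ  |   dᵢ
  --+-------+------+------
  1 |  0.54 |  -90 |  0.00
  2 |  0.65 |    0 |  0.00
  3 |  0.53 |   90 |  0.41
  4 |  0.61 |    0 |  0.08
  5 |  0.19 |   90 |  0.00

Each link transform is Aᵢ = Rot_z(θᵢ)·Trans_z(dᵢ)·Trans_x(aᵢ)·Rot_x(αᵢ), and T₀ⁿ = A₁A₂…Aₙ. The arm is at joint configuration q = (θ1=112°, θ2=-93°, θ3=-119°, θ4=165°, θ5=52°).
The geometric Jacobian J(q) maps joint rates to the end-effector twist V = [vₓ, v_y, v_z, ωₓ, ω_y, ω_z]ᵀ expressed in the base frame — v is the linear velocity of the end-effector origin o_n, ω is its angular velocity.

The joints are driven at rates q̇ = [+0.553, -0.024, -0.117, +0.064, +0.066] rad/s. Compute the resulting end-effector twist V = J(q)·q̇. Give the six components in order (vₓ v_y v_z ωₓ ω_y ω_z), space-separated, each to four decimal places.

o_n = [-0.6930, 0.5044, 0.6931]
J₁: ẑ×o_n = [-0.5044, -0.6930, 0.0000], ω = ẑ
J2: z=[-0.9272, -0.3746, 0.0000] o=[-0.2023, 0.5007, 0.0000] → [-0.2596, 0.6426, -0.1873, -0.9272, -0.3746, 0.0000]
J3: z=[-0.9272, -0.3746, 0.0000] o=[-0.1895, 0.4691, 0.6491] → [-0.0165, 0.0407, -0.2213, -0.9272, -0.3746, 0.0000]
J4: z=[-0.1985, 0.4913, -0.8480] o=[-0.4013, -0.1012, 0.3683] → [0.6732, 0.3118, 0.0231, -0.1985, 0.4913, -0.8480]
J5: z=[-0.1985, 0.4913, -0.8480] o=[-0.7508, 0.3423, 0.6126] → [0.1770, -0.0331, -0.0606, -0.1985, 0.4913, -0.8480]
V = J·q̇ = [-0.2160, -0.3856, 0.0279, 0.1049, 0.1167, 0.4428]

-0.2160 -0.3856 0.0279 0.1049 0.1167 0.4428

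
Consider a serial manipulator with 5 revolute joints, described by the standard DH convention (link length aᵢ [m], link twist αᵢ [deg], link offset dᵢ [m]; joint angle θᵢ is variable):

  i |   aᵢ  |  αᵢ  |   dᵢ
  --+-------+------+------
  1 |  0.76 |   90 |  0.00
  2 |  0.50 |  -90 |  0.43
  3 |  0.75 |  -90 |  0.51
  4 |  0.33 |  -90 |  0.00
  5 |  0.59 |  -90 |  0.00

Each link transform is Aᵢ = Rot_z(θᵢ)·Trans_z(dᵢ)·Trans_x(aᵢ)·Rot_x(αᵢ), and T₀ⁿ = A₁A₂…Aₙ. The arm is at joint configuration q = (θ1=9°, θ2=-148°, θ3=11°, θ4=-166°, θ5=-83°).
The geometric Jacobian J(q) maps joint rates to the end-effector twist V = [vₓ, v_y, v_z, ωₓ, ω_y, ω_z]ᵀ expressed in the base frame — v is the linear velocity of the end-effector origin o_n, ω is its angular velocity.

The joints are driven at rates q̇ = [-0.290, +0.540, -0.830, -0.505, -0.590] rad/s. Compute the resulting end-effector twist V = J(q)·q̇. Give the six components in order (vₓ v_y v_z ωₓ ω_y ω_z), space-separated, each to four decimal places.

o_n = [0.4138, 0.2817, -0.9080]
J₁: ẑ×o_n = [-0.2817, 0.4138, 0.0000], ω = ẑ
J2: z=[0.1564, -0.9877, 0.0000] o=[0.7506, 0.1189, 0.0000] → [0.8968, 0.1420, -0.3072, 0.1564, -0.9877, 0.0000]
J3: z=[0.5234, 0.0829, -0.8480] o=[0.3991, -0.3721, -0.2650] → [0.5012, 0.3241, 0.3410, 0.5234, 0.0829, -0.8480]
J4: z=[0.0063, 0.9949, 0.1011] o=[0.0270, -0.2862, -1.0876] → [0.1213, 0.0380, -0.3813, 0.0063, 0.9949, 0.1011]
J5: z=[0.3017, 0.0945, -0.9487] o=[0.3416, -0.2982, -0.9887] → [0.5578, -0.0929, 0.1682, 0.3017, 0.0945, -0.9487]
V = J·q̇ = [-0.2404, -0.2767, -0.3556, -0.5311, -1.1603, 0.9226]

-0.2404 -0.2767 -0.3556 -0.5311 -1.1603 0.9226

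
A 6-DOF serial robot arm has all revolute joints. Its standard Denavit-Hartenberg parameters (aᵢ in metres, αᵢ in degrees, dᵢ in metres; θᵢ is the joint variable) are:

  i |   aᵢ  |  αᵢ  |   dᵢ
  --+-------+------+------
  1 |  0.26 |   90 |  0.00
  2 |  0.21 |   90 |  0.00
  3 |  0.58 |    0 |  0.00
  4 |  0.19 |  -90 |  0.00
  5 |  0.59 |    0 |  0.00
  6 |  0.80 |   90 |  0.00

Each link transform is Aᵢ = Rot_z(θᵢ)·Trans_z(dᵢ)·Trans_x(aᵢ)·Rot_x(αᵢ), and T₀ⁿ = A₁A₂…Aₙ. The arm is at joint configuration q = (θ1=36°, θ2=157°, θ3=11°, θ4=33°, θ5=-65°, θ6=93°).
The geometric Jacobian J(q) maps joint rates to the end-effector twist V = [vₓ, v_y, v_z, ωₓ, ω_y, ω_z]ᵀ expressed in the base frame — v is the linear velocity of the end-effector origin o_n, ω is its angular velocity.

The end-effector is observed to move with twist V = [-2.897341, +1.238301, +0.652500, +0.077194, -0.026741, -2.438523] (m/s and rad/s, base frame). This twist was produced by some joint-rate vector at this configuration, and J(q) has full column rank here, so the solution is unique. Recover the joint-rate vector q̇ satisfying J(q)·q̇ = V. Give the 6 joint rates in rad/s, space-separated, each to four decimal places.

o_n = [-0.4006, -1.4116, 0.7730]
J₁: ẑ×o_n = [1.4116, -0.4006, 0.0000], ω = ẑ
J2: z=[0.5878, -0.8090, 0.0000] o=[0.2103, 0.1528, 0.0000] → [-0.6254, -0.4544, -1.4138, 0.5878, -0.8090, 0.0000]
J3: z=[0.3161, 0.2297, 0.9205] o=[0.0540, 0.0392, 0.0821] → [1.4942, -0.6369, -0.3542, 0.3161, 0.2297, 0.9205]
J4: z=[0.3161, 0.2297, 0.9205] o=[-0.3050, -0.3584, 0.3045] → [1.0771, -0.2361, -0.3110, 0.3161, 0.2297, 0.9205]
J5: z=[0.9401, -0.2061, -0.2714] o=[-0.3292, -0.5391, 0.3579] → [-0.3224, -0.3709, -0.8350, 0.9401, -0.2061, -0.2714]
J6: z=[0.9401, -0.2061, -0.2714] o=[-0.1919, -0.6535, 0.9202] → [-0.1754, 0.1950, -0.7558, 0.9401, -0.2061, -0.2714]
q̇ = J⁺·V = [-0.7370, -0.6660, -0.8580, -0.6900, 0.4730, 0.5460]

-0.7370 -0.6660 -0.8580 -0.6900 0.4730 0.5460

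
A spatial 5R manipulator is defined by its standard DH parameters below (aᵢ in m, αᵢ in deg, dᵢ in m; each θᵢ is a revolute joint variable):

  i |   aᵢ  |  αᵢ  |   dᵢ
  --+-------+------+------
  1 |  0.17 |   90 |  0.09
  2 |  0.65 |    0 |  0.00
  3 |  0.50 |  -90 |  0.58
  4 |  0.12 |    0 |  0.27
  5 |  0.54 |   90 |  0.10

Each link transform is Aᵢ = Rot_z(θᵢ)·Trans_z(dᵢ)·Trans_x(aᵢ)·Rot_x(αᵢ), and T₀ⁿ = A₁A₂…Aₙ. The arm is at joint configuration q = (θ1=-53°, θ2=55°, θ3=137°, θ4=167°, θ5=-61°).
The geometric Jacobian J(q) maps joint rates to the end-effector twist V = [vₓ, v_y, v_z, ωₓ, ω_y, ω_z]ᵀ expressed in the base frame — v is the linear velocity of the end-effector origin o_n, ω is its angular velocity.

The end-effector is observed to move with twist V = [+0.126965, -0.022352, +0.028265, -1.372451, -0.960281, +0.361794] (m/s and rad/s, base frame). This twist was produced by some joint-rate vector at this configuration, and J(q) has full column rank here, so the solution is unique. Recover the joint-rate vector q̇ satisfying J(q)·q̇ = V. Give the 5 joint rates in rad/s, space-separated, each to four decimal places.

o_n = [0.2080, -0.3324, 0.2118]
J₁: ẑ×o_n = [0.3324, 0.2080, -0.0000], ω = ẑ
J2: z=[-0.7986, -0.6018, 0.0000] o=[0.1023, -0.1358, 0.0900] → [-0.0733, 0.0973, 0.2206, -0.7986, -0.6018, 0.0000]
J3: z=[-0.7986, -0.6018, 0.0000] o=[0.3267, -0.4335, 0.6224] → [0.2471, -0.3279, -0.1522, -0.7986, -0.6018, 0.0000]
J4: z=[0.1251, -0.1660, -0.9781] o=[-0.4309, -0.3920, 0.5185] → [0.1092, -0.5865, 0.1135, 0.1251, -0.1660, -0.9781]
J5: z=[0.1251, -0.1660, -0.9781] o=[-0.3067, -0.5119, 0.2787] → [0.1867, -0.4951, 0.1079, 0.1251, -0.1660, -0.9781]
q̇ = J⁺·V = [0.0840, 0.8430, 0.8310, -0.1100, -0.1740]

0.0840 0.8430 0.8310 -0.1100 -0.1740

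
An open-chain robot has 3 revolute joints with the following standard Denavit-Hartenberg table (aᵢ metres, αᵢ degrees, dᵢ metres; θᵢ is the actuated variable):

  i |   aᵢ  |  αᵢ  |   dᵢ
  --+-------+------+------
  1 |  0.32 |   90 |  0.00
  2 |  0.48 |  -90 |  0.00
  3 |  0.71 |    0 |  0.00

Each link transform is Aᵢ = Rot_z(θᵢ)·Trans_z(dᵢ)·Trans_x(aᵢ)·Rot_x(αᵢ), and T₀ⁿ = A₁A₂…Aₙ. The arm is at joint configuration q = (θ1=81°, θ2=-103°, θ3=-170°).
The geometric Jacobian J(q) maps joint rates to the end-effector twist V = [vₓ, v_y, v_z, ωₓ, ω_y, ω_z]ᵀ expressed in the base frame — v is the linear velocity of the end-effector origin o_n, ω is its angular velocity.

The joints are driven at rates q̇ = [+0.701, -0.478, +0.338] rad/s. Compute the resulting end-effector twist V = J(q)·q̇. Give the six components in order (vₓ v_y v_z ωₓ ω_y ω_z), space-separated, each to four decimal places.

o_n = [0.1795, 0.3455, 0.2136]
J₁: ẑ×o_n = [-0.3455, 0.1795, 0.0000], ω = ẑ
J2: z=[0.9877, -0.1564, 0.0000] o=[0.0501, 0.3161, 0.0000] → [-0.0334, -0.2110, 0.0493, 0.9877, -0.1564, 0.0000]
J3: z=[0.1524, 0.9624, -0.2250] o=[0.0332, 0.2094, -0.4677] → [0.6863, -0.1368, -0.1201, 0.1524, 0.9624, -0.2250]
V = J·q̇ = [0.0057, 0.1805, -0.0642, -0.4206, 0.4001, 0.6250]

0.0057 0.1805 -0.0642 -0.4206 0.4001 0.6250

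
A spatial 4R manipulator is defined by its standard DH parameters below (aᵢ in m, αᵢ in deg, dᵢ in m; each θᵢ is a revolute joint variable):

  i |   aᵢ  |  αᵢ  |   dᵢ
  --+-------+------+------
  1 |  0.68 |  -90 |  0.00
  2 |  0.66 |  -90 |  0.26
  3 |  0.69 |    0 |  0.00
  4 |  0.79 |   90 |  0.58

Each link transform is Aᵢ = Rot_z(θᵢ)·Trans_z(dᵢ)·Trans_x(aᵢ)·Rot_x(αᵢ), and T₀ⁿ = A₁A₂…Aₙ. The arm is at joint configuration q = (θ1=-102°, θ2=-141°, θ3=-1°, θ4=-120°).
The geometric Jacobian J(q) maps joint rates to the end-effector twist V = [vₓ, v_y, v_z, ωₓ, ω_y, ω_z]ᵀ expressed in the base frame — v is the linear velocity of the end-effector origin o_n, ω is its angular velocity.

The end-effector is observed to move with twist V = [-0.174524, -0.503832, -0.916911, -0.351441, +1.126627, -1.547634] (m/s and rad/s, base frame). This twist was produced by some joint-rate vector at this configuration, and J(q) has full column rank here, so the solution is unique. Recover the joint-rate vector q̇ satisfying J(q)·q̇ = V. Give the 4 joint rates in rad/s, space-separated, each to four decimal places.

o_n = [0.8636, -0.5027, 1.0442]
J₁: ẑ×o_n = [0.5027, 0.8636, -0.0000], ω = ẑ
J2: z=[0.9781, -0.2079, 0.0000] o=[-0.1414, -0.6651, 0.0000] → [-0.2171, -1.0214, 0.3679, 0.9781, -0.2079, 0.0000]
J3: z=[-0.1308, -0.6156, 0.7771] o=[0.2196, -0.2175, 0.4154] → [-0.1655, 0.5828, 0.4337, -0.1308, -0.6156, 0.7771]
J4: z=[-0.1308, -0.6156, 0.7771] o=[0.3428, 0.3044, 0.8495] → [0.5074, 0.4302, 0.4262, -0.1308, -0.6156, 0.7771]
q̇ = J⁺·V = [-0.2770, -0.5780, -0.9940, -0.6410]

-0.2770 -0.5780 -0.9940 -0.6410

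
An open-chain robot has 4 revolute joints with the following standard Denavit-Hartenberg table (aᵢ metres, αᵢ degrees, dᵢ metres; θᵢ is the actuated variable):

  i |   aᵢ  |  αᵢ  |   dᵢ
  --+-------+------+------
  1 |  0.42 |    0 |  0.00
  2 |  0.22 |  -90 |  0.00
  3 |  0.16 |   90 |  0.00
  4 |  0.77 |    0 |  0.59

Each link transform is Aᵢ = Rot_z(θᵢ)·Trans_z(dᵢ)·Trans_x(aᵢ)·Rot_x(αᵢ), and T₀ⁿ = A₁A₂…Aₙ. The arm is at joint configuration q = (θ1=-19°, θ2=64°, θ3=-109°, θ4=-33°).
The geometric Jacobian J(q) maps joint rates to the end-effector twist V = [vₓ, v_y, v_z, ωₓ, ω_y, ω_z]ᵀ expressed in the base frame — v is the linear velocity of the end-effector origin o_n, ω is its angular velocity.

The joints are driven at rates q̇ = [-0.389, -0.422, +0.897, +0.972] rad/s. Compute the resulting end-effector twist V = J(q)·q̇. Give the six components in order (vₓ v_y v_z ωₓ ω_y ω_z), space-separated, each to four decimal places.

o_n = [0.2693, -0.8577, 0.5698]
J₁: ẑ×o_n = [0.8577, 0.2693, -0.0000], ω = ẑ
J2: z=[0.0000, 0.0000, 1.0000] o=[0.3971, -0.1367, 0.0000] → [0.7209, -0.1279, 0.0000, 0.0000, 0.0000, 1.0000]
J3: z=[-0.7071, 0.7071, 0.0000] o=[0.5527, 0.0188, 0.0000] → [0.4029, 0.4029, 0.8202, -0.7071, 0.7071, 0.0000]
J4: z=[-0.6686, -0.6686, -0.3256] o=[0.5158, -0.0180, 0.1513] → [-0.5532, 0.3601, 0.3965, -0.6686, -0.6686, -0.3256]
V = J·q̇ = [-0.8142, 0.6606, 1.1211, -1.2841, -0.0156, -1.1275]

-0.8142 0.6606 1.1211 -1.2841 -0.0156 -1.1275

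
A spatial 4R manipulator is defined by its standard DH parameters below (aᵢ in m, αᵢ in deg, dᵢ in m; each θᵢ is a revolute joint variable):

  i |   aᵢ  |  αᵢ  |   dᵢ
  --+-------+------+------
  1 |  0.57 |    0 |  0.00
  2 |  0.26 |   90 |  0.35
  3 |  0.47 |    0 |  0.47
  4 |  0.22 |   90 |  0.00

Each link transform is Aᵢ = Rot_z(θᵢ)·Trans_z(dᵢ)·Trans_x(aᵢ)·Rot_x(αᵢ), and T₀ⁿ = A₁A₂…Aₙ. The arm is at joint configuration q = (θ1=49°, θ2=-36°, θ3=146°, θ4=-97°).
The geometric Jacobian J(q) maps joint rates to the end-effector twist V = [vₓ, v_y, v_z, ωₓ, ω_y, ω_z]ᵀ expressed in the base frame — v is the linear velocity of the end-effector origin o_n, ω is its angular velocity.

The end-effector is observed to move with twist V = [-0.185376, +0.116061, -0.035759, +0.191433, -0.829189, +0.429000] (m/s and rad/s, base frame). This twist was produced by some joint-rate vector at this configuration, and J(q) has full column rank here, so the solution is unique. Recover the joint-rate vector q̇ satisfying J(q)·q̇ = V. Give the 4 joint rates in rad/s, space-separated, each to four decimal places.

o_n = [0.4940, -0.0245, 0.7789]
J₁: ẑ×o_n = [0.0245, 0.4940, -0.0000], ω = ẑ
J2: z=[0.0000, 0.0000, 1.0000] o=[0.3740, 0.4302, 0.0000] → [0.4547, 0.1200, -0.0000, 0.0000, 0.0000, 1.0000]
J3: z=[0.2250, -0.9744, 0.0000] o=[0.6273, 0.4887, 0.3500] → [-0.4179, -0.0965, -0.2453, 0.2250, -0.9744, 0.0000]
J4: z=[0.2250, -0.9744, 0.0000] o=[0.3534, -0.0569, 0.6128] → [-0.1618, -0.0373, 0.1443, 0.2250, -0.9744, 0.0000]
q̇ = J⁺·V = [0.3220, 0.1070, 0.4070, 0.4440]

0.3220 0.1070 0.4070 0.4440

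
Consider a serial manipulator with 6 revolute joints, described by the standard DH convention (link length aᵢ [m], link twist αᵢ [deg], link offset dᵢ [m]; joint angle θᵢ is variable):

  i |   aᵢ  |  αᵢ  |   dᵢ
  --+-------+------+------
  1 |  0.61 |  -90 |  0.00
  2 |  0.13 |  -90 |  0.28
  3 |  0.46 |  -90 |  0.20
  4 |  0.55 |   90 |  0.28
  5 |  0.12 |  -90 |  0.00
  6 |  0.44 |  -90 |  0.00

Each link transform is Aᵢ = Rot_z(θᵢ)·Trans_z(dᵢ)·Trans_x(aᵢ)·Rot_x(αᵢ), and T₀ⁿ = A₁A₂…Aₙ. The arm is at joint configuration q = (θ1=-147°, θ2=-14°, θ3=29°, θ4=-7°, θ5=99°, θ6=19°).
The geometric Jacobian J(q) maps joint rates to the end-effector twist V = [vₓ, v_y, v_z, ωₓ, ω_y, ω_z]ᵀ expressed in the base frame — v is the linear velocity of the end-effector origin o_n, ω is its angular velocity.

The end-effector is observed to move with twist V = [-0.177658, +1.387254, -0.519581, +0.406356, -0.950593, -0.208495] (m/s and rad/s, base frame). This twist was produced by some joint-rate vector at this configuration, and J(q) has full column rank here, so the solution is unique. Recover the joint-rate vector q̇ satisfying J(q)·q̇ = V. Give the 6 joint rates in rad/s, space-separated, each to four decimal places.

-0.6510 0.3270 0.4730 -0.7090 -0.8420 0.1980

o_n = [-1.4717, 0.0980, 0.0242]
J₁: ẑ×o_n = [-0.0980, -1.4717, 0.0000], ω = ẑ
J2: z=[0.5446, -0.8387, 0.0000] o=[-0.5116, -0.3322, 0.0000] → [-0.0203, -0.0132, -0.5709, 0.5446, -0.8387, 0.0000]
J3: z=[-0.2029, -0.1318, -0.9703] o=[-0.4649, -0.6358, 0.0314] → [0.7129, 0.9755, -0.2815, -0.2029, -0.1318, -0.9703]
J4: z=[-0.0818, 0.9897, -0.1173] o=[-0.9543, -0.6877, -0.0653] → [0.1807, 0.0680, 0.4478, -0.0818, 0.9897, -0.1173]
J5: z=[-0.0825, -0.1240, -0.9888] o=[-1.5235, -0.4498, -0.0476] → [0.5327, -0.0453, -0.0387, -0.0825, -0.1240, -0.9888]
J6: z=[0.9938, -0.0845, -0.0723] o=[-1.5146, -0.3311, -0.0633] → [0.0236, -0.0900, 0.4300, 0.9938, -0.0845, -0.0723]
q̇ = J⁺·V = [-0.6510, 0.3270, 0.4730, -0.7090, -0.8420, 0.1980]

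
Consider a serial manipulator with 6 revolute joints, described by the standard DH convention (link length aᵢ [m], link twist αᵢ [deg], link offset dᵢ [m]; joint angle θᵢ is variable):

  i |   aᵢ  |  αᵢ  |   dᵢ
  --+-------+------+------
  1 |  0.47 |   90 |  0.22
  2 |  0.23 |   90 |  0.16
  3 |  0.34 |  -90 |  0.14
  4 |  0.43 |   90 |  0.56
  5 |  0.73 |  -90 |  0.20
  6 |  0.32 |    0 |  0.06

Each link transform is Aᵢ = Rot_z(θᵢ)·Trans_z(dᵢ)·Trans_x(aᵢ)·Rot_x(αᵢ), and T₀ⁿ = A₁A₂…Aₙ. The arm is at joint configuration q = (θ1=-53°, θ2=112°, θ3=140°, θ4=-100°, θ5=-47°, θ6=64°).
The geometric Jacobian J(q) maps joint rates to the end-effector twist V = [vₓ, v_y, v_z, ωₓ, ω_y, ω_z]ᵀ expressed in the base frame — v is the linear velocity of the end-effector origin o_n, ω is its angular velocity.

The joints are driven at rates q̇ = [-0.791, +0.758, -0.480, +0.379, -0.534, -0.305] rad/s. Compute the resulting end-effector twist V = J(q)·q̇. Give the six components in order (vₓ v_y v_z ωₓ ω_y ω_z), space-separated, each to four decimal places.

o_n = [0.6674, -1.4541, 0.7353]
J₁: ẑ×o_n = [1.4541, 0.6674, -0.0000], ω = ẑ
J2: z=[-0.7986, -0.6018, 0.0000] o=[0.2829, -0.3754, 0.2200] → [-0.3101, 0.4115, 1.0930, -0.7986, -0.6018, 0.0000]
J3: z=[0.5580, -0.7405, 0.3746] o=[0.1032, -0.4028, 0.4333] → [0.1702, 0.0428, -0.1688, 0.5580, -0.7405, 0.3746]
J4: z=[0.7567, 0.2687, -0.5960] o=[0.0655, -0.7160, 0.2442] → [-0.3080, -0.7303, -0.7203, 0.7567, 0.2687, -0.5960]
J5: z=[0.2386, 0.7352, 0.6344] o=[0.7510, -0.8330, 0.1221] → [0.8448, -0.1993, -0.0867, 0.2386, 0.7352, 0.6344]
J6: z=[0.9612, -0.2718, -0.0464] o=[0.6978, -1.1393, 0.8123] → [0.0063, 0.0754, -0.3109, 0.9612, -0.2718, -0.0464]
V = J·q̇ = [-2.0368, -0.4299, 0.7777, -1.0070, -0.3086, -1.5213]

-2.0368 -0.4299 0.7777 -1.0070 -0.3086 -1.5213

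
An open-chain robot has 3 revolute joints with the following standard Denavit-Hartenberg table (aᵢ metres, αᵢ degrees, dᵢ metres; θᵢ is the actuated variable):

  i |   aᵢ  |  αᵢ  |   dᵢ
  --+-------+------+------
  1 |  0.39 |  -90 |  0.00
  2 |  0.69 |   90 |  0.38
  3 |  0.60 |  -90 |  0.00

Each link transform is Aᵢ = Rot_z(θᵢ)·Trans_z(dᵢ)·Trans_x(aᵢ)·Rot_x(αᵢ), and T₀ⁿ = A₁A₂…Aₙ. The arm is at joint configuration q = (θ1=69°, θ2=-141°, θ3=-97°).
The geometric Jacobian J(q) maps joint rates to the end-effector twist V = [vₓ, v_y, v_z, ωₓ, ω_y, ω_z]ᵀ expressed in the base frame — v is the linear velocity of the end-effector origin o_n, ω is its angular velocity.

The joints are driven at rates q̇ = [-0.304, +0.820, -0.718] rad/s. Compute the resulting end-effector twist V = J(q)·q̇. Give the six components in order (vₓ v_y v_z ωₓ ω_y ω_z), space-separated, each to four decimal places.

o_n = [0.1692, -0.1607, 0.3882]
J₁: ẑ×o_n = [0.1607, 0.1692, -0.0000], ω = ẑ
J2: z=[-0.9336, 0.3584, 0.0000] o=[0.1398, 0.3641, 0.0000] → [0.1391, 0.3624, 0.4794, -0.9336, 0.3584, 0.0000]
J3: z=[-0.2255, -0.5875, -0.7771] o=[-0.4072, -0.0003, 0.4342] → [-0.0976, -0.4583, 0.3748, -0.2255, -0.5875, -0.7771]
V = J·q̇ = [0.1353, 0.5748, 0.1240, -0.6036, 0.7157, 0.2540]

0.1353 0.5748 0.1240 -0.6036 0.7157 0.2540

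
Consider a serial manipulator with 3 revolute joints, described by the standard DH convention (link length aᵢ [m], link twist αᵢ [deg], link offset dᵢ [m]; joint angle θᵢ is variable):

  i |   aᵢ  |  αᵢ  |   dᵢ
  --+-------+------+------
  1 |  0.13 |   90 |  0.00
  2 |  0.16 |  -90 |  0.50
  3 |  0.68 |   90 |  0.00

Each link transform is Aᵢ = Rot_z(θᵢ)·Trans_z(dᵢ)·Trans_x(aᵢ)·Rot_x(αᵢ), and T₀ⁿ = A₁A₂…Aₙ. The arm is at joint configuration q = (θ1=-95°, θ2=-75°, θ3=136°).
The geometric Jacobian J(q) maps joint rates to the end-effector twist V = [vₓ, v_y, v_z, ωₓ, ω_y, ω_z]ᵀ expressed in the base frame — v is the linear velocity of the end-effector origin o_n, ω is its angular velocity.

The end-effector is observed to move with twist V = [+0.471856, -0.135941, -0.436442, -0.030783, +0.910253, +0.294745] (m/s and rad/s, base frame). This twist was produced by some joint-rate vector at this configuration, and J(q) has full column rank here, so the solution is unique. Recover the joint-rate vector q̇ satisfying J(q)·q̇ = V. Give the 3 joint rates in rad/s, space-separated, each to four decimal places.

o_n = [-0.0314, -0.0422, 0.3179]
J₁: ẑ×o_n = [0.0422, -0.0314, 0.0000], ω = ẑ
J2: z=[-0.9962, 0.0872, 0.0000] o=[-0.0113, -0.1295, 0.0000] → [0.0277, 0.3167, -0.0852, -0.9962, 0.0872, 0.0000]
J3: z=[-0.0842, -0.9623, 0.2588] o=[-0.5130, -0.1272, -0.1545] → [-0.4766, 0.1644, 0.4563, -0.0842, -0.9623, 0.2588]
q̇ = J⁺·V = [0.5370, 0.1100, -0.9360]

0.5370 0.1100 -0.9360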